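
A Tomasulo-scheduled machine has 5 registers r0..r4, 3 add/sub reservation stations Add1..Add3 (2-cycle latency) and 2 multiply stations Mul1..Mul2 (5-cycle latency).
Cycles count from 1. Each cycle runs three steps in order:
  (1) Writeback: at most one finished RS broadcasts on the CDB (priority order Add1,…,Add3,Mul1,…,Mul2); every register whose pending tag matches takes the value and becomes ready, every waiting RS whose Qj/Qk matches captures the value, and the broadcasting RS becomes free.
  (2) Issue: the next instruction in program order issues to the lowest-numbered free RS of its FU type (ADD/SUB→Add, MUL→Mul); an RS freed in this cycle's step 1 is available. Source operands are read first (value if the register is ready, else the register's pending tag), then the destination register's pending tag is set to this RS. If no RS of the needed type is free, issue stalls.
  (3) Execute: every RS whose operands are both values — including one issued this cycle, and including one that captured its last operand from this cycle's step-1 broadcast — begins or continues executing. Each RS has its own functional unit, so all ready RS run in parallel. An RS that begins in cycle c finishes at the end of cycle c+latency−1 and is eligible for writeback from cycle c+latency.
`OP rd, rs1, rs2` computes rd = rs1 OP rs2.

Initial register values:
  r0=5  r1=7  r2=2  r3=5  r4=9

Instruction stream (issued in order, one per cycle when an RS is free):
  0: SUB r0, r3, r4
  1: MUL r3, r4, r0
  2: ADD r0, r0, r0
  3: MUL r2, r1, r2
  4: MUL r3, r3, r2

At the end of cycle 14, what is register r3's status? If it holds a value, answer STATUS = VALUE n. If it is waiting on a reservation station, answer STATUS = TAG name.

STATUS = VALUE -504

c1: issue SUB r0<-Add1 | r0:Add1,r1:7,r2:2,r3:5,r4:9
c2: issue MUL r3<-Mul1 | r0:Add1,r1:7,r2:2,r3:Mul1,r4:9
c3: CDB Add1=-4; issue ADD r0<-Add1 | r0:Add1,r1:7,r2:2,r3:Mul1,r4:9
c4: issue MUL r2<-Mul2 | r0:Add1,r1:7,r2:Mul2,r3:Mul1,r4:9
c5: CDB Add1=-8; stall | r0:-8,r1:7,r2:Mul2,r3:Mul1,r4:9
c6: stall | r0:-8,r1:7,r2:Mul2,r3:Mul1,r4:9
c7: stall | r0:-8,r1:7,r2:Mul2,r3:Mul1,r4:9
c8: CDB Mul1=-36; issue MUL r3<-Mul1 | r0:-8,r1:7,r2:Mul2,r3:Mul1,r4:9
c9: CDB Mul2=14 | r0:-8,r1:7,r2:14,r3:Mul1,r4:9
c10: - | r0:-8,r1:7,r2:14,r3:Mul1,r4:9
c11: - | r0:-8,r1:7,r2:14,r3:Mul1,r4:9
c12: - | r0:-8,r1:7,r2:14,r3:Mul1,r4:9
c13: - | r0:-8,r1:7,r2:14,r3:Mul1,r4:9
c14: CDB Mul1=-504 | r0:-8,r1:7,r2:14,r3:-504,r4:9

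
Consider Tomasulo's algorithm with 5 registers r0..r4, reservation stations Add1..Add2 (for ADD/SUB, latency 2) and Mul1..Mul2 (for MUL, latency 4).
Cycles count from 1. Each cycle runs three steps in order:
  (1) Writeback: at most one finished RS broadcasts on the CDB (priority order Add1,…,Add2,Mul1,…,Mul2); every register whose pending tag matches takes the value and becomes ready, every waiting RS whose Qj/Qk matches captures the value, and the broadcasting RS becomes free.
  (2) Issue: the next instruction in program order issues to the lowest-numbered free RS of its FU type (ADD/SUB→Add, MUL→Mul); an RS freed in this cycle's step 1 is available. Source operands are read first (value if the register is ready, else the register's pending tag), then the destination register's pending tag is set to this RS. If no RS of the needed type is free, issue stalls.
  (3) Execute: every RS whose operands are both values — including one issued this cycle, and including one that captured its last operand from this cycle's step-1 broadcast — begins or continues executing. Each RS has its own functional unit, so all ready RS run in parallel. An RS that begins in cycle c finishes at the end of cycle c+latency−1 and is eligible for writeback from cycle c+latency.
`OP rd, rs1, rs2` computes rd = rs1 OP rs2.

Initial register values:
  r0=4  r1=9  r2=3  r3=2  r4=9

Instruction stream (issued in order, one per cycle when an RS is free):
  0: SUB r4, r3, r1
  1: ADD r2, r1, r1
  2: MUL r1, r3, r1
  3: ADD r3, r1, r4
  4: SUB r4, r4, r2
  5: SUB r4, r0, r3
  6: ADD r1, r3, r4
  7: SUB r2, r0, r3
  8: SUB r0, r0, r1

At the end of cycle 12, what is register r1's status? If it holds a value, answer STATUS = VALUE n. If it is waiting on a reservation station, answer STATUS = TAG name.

STATUS = TAG Add1

c1: issue SUB r4<-Add1 | r0:4,r1:9,r2:3,r3:2,r4:Add1
c2: issue ADD r2<-Add2 | r0:4,r1:9,r2:Add2,r3:2,r4:Add1
c3: CDB Add1=-7; issue MUL r1<-Mul1 | r0:4,r1:Mul1,r2:Add2,r3:2,r4:-7
c4: CDB Add2=18; issue ADD r3<-Add1 | r0:4,r1:Mul1,r2:18,r3:Add1,r4:-7
c5: issue SUB r4<-Add2 | r0:4,r1:Mul1,r2:18,r3:Add1,r4:Add2
c6: stall | r0:4,r1:Mul1,r2:18,r3:Add1,r4:Add2
c7: CDB Add2=-25; issue SUB r4<-Add2 | r0:4,r1:Mul1,r2:18,r3:Add1,r4:Add2
c8: CDB Mul1=18; stall | r0:4,r1:18,r2:18,r3:Add1,r4:Add2
c9: stall | r0:4,r1:18,r2:18,r3:Add1,r4:Add2
c10: CDB Add1=11; issue ADD r1<-Add1 | r0:4,r1:Add1,r2:18,r3:11,r4:Add2
c11: stall | r0:4,r1:Add1,r2:18,r3:11,r4:Add2
c12: CDB Add2=-7; issue SUB r2<-Add2 | r0:4,r1:Add1,r2:Add2,r3:11,r4:-7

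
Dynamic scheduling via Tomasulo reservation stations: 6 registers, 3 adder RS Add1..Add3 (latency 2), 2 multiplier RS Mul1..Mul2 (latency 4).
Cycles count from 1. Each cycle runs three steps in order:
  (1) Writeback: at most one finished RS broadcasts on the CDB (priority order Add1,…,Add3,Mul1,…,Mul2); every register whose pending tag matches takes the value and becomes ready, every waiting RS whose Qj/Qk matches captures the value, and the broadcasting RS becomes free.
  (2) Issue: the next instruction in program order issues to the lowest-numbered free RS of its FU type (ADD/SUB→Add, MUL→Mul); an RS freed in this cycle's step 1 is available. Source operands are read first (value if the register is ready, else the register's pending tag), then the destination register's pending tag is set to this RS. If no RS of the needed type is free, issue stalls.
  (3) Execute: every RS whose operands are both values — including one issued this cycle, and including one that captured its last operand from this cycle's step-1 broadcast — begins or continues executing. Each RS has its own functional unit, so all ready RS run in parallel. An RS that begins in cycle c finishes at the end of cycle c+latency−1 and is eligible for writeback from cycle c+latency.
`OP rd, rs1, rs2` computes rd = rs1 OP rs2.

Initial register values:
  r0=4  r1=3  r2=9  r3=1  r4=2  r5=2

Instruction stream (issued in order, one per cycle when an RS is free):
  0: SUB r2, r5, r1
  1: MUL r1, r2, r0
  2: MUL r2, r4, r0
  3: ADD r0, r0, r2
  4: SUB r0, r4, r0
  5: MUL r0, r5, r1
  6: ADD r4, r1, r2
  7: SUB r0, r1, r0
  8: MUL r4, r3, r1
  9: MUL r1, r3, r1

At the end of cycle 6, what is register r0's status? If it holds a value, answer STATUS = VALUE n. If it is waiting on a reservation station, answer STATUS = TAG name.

STATUS = TAG Add2

  c1: issue SUB r2<-Add1  regs: r0:4,r1:3,r2:Add1,r3:1,r4:2,r5:2
  c2: issue MUL r1<-Mul1  regs: r0:4,r1:Mul1,r2:Add1,r3:1,r4:2,r5:2
  c3: CDB Add1=-1; issue MUL r2<-Mul2  regs: r0:4,r1:Mul1,r2:Mul2,r3:1,r4:2,r5:2
  c4: issue ADD r0<-Add1  regs: r0:Add1,r1:Mul1,r2:Mul2,r3:1,r4:2,r5:2
  c5: issue SUB r0<-Add2  regs: r0:Add2,r1:Mul1,r2:Mul2,r3:1,r4:2,r5:2
  c6: stall  regs: r0:Add2,r1:Mul1,r2:Mul2,r3:1,r4:2,r5:2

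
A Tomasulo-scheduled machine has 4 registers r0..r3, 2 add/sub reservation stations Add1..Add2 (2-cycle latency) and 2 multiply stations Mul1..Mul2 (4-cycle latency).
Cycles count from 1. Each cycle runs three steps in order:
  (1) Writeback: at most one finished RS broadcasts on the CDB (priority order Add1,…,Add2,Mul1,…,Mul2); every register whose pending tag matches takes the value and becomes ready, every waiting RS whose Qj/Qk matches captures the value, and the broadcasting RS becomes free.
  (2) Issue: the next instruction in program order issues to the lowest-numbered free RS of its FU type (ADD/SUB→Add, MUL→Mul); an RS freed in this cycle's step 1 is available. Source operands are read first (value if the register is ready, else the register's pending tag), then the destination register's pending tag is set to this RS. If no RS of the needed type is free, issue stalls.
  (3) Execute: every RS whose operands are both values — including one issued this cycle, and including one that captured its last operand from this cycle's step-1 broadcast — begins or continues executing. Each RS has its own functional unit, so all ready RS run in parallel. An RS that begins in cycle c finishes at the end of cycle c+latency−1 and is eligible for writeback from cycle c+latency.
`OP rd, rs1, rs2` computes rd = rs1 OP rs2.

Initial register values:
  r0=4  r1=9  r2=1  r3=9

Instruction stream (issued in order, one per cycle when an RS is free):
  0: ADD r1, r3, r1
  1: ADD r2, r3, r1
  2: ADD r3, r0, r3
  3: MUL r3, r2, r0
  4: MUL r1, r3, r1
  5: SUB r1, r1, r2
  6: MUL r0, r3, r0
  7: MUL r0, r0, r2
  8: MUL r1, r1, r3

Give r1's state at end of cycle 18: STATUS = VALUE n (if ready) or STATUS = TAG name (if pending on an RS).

STATUS = TAG Mul2

cycle 1: issue ADD r1<-Add1 // r0:4,r1:Add1,r2:1,r3:9
cycle 2: issue ADD r2<-Add2 // r0:4,r1:Add1,r2:Add2,r3:9
cycle 3: CDB Add1=18; issue ADD r3<-Add1 // r0:4,r1:18,r2:Add2,r3:Add1
cycle 4: issue MUL r3<-Mul1 // r0:4,r1:18,r2:Add2,r3:Mul1
cycle 5: CDB Add1=13; issue MUL r1<-Mul2 // r0:4,r1:Mul2,r2:Add2,r3:Mul1
cycle 6: CDB Add2=27; issue SUB r1<-Add1 // r0:4,r1:Add1,r2:27,r3:Mul1
cycle 7: stall // r0:4,r1:Add1,r2:27,r3:Mul1
cycle 8: stall // r0:4,r1:Add1,r2:27,r3:Mul1
cycle 9: stall // r0:4,r1:Add1,r2:27,r3:Mul1
cycle 10: CDB Mul1=108; issue MUL r0<-Mul1 // r0:Mul1,r1:Add1,r2:27,r3:108
cycle 11: stall // r0:Mul1,r1:Add1,r2:27,r3:108
cycle 12: stall // r0:Mul1,r1:Add1,r2:27,r3:108
cycle 13: stall // r0:Mul1,r1:Add1,r2:27,r3:108
cycle 14: CDB Mul1=432; issue MUL r0<-Mul1 // r0:Mul1,r1:Add1,r2:27,r3:108
cycle 15: CDB Mul2=1944; issue MUL r1<-Mul2 // r0:Mul1,r1:Mul2,r2:27,r3:108
cycle 16: - // r0:Mul1,r1:Mul2,r2:27,r3:108
cycle 17: CDB Add1=1917 // r0:Mul1,r1:Mul2,r2:27,r3:108
cycle 18: CDB Mul1=11664 // r0:11664,r1:Mul2,r2:27,r3:108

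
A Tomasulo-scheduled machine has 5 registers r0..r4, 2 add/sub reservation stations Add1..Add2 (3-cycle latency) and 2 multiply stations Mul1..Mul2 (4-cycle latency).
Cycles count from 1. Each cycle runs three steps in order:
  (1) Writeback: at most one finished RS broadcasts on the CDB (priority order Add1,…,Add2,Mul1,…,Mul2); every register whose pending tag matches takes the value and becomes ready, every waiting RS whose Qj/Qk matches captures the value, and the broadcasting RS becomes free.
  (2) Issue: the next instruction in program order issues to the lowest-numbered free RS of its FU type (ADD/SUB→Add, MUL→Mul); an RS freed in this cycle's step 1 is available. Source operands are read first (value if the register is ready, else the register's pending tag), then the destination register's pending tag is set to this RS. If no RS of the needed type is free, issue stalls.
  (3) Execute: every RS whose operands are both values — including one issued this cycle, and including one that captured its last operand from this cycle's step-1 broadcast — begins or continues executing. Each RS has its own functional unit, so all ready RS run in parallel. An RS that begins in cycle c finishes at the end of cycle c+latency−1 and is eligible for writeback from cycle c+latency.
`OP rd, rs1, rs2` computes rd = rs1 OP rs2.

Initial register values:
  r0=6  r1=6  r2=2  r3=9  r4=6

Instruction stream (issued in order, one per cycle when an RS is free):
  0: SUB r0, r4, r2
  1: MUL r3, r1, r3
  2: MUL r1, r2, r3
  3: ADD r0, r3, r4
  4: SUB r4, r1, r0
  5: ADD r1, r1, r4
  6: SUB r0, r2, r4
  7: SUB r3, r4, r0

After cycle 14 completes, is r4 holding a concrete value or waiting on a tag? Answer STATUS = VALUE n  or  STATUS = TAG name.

STATUS = VALUE 48

  c1: issue SUB r0<-Add1  regs: r0:Add1,r1:6,r2:2,r3:9,r4:6
  c2: issue MUL r3<-Mul1  regs: r0:Add1,r1:6,r2:2,r3:Mul1,r4:6
  c3: issue MUL r1<-Mul2  regs: r0:Add1,r1:Mul2,r2:2,r3:Mul1,r4:6
  c4: CDB Add1=4; issue ADD r0<-Add1  regs: r0:Add1,r1:Mul2,r2:2,r3:Mul1,r4:6
  c5: issue SUB r4<-Add2  regs: r0:Add1,r1:Mul2,r2:2,r3:Mul1,r4:Add2
  c6: CDB Mul1=54; stall  regs: r0:Add1,r1:Mul2,r2:2,r3:54,r4:Add2
  c7: stall  regs: r0:Add1,r1:Mul2,r2:2,r3:54,r4:Add2
  c8: stall  regs: r0:Add1,r1:Mul2,r2:2,r3:54,r4:Add2
  c9: CDB Add1=60; issue ADD r1<-Add1  regs: r0:60,r1:Add1,r2:2,r3:54,r4:Add2
  c10: CDB Mul2=108; stall  regs: r0:60,r1:Add1,r2:2,r3:54,r4:Add2
  c11: stall  regs: r0:60,r1:Add1,r2:2,r3:54,r4:Add2
  c12: stall  regs: r0:60,r1:Add1,r2:2,r3:54,r4:Add2
  c13: CDB Add2=48; issue SUB r0<-Add2  regs: r0:Add2,r1:Add1,r2:2,r3:54,r4:48
  c14: stall  regs: r0:Add2,r1:Add1,r2:2,r3:54,r4:48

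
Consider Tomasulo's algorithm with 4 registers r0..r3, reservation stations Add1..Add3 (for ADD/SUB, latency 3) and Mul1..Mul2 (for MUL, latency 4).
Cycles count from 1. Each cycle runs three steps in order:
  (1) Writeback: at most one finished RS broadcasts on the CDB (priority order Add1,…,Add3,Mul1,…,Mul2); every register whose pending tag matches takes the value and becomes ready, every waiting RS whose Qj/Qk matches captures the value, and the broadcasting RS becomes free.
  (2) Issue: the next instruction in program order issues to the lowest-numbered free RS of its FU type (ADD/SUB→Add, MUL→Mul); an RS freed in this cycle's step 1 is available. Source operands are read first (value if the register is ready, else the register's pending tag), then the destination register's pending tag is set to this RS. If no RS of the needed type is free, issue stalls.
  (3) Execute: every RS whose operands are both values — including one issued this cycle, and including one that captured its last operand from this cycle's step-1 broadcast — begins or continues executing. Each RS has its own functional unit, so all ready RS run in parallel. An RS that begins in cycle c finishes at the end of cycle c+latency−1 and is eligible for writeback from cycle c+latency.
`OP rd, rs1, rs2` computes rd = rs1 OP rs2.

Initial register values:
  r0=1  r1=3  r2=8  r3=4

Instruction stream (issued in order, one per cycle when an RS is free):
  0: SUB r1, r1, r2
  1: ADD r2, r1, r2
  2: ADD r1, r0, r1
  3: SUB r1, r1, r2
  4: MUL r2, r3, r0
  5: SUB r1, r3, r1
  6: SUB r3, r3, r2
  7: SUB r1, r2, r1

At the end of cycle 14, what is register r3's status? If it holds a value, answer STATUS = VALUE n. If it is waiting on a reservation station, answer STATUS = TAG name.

  c1: issue SUB r1<-Add1  regs: r0:1,r1:Add1,r2:8,r3:4
  c2: issue ADD r2<-Add2  regs: r0:1,r1:Add1,r2:Add2,r3:4
  c3: issue ADD r1<-Add3  regs: r0:1,r1:Add3,r2:Add2,r3:4
  c4: CDB Add1=-5; issue SUB r1<-Add1  regs: r0:1,r1:Add1,r2:Add2,r3:4
  c5: issue MUL r2<-Mul1  regs: r0:1,r1:Add1,r2:Mul1,r3:4
  c6: stall  regs: r0:1,r1:Add1,r2:Mul1,r3:4
  c7: CDB Add2=3; issue SUB r1<-Add2  regs: r0:1,r1:Add2,r2:Mul1,r3:4
  c8: CDB Add3=-4; issue SUB r3<-Add3  regs: r0:1,r1:Add2,r2:Mul1,r3:Add3
  c9: CDB Mul1=4; stall  regs: r0:1,r1:Add2,r2:4,r3:Add3
  c10: stall  regs: r0:1,r1:Add2,r2:4,r3:Add3
  c11: CDB Add1=-7; issue SUB r1<-Add1  regs: r0:1,r1:Add1,r2:4,r3:Add3
  c12: CDB Add3=0  regs: r0:1,r1:Add1,r2:4,r3:0
  c13: -  regs: r0:1,r1:Add1,r2:4,r3:0
  c14: CDB Add2=11  regs: r0:1,r1:Add1,r2:4,r3:0

STATUS = VALUE 0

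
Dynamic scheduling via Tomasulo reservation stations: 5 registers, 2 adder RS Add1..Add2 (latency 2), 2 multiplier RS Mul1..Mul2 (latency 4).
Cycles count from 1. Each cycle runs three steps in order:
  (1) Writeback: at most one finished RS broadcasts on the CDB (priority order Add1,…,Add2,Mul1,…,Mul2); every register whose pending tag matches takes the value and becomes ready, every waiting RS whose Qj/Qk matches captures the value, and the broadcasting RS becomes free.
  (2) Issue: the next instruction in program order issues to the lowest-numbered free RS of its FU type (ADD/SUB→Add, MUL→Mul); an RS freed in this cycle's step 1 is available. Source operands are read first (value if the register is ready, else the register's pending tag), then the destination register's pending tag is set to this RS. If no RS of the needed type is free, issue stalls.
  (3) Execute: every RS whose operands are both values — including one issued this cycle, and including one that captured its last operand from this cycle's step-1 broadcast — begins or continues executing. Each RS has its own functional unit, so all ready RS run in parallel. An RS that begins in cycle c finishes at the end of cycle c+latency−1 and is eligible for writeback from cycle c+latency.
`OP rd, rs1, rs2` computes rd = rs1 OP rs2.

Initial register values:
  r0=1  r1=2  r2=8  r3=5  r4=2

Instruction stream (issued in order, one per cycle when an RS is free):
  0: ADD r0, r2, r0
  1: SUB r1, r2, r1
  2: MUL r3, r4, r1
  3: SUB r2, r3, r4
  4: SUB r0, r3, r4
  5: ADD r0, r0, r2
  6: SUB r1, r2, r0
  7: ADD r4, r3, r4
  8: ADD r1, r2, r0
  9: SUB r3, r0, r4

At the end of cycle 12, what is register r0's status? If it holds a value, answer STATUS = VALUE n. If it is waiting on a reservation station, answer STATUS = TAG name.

  c1: issue ADD r0<-Add1  regs: r0:Add1,r1:2,r2:8,r3:5,r4:2
  c2: issue SUB r1<-Add2  regs: r0:Add1,r1:Add2,r2:8,r3:5,r4:2
  c3: CDB Add1=9; issue MUL r3<-Mul1  regs: r0:9,r1:Add2,r2:8,r3:Mul1,r4:2
  c4: CDB Add2=6; issue SUB r2<-Add1  regs: r0:9,r1:6,r2:Add1,r3:Mul1,r4:2
  c5: issue SUB r0<-Add2  regs: r0:Add2,r1:6,r2:Add1,r3:Mul1,r4:2
  c6: stall  regs: r0:Add2,r1:6,r2:Add1,r3:Mul1,r4:2
  c7: stall  regs: r0:Add2,r1:6,r2:Add1,r3:Mul1,r4:2
  c8: CDB Mul1=12; stall  regs: r0:Add2,r1:6,r2:Add1,r3:12,r4:2
  c9: stall  regs: r0:Add2,r1:6,r2:Add1,r3:12,r4:2
  c10: CDB Add1=10; issue ADD r0<-Add1  regs: r0:Add1,r1:6,r2:10,r3:12,r4:2
  c11: CDB Add2=10; issue SUB r1<-Add2  regs: r0:Add1,r1:Add2,r2:10,r3:12,r4:2
  c12: stall  regs: r0:Add1,r1:Add2,r2:10,r3:12,r4:2

STATUS = TAG Add1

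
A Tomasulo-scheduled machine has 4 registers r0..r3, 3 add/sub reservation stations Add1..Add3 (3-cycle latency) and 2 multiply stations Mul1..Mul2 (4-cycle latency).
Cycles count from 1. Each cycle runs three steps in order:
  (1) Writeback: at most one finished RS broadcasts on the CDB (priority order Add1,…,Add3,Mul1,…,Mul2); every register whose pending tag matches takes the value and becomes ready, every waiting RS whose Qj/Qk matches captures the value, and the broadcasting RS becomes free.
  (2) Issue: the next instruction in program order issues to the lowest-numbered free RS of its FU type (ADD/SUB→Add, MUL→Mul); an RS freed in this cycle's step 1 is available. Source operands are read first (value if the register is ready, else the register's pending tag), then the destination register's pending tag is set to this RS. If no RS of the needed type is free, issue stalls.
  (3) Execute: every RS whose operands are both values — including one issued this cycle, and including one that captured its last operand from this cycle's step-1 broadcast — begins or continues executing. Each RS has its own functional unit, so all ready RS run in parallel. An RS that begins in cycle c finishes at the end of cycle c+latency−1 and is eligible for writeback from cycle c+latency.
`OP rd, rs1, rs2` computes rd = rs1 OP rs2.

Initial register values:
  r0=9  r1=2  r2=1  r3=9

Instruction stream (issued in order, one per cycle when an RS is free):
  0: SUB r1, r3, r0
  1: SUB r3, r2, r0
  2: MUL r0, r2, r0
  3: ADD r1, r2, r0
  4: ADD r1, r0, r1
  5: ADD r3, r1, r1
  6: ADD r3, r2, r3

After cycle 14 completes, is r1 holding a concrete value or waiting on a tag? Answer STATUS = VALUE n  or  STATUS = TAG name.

STATUS = VALUE 19

c1: issue SUB r1<-Add1 | r0:9,r1:Add1,r2:1,r3:9
c2: issue SUB r3<-Add2 | r0:9,r1:Add1,r2:1,r3:Add2
c3: issue MUL r0<-Mul1 | r0:Mul1,r1:Add1,r2:1,r3:Add2
c4: CDB Add1=0; issue ADD r1<-Add1 | r0:Mul1,r1:Add1,r2:1,r3:Add2
c5: CDB Add2=-8; issue ADD r1<-Add2 | r0:Mul1,r1:Add2,r2:1,r3:-8
c6: issue ADD r3<-Add3 | r0:Mul1,r1:Add2,r2:1,r3:Add3
c7: CDB Mul1=9; stall | r0:9,r1:Add2,r2:1,r3:Add3
c8: stall | r0:9,r1:Add2,r2:1,r3:Add3
c9: stall | r0:9,r1:Add2,r2:1,r3:Add3
c10: CDB Add1=10; issue ADD r3<-Add1 | r0:9,r1:Add2,r2:1,r3:Add1
c11: - | r0:9,r1:Add2,r2:1,r3:Add1
c12: - | r0:9,r1:Add2,r2:1,r3:Add1
c13: CDB Add2=19 | r0:9,r1:19,r2:1,r3:Add1
c14: - | r0:9,r1:19,r2:1,r3:Add1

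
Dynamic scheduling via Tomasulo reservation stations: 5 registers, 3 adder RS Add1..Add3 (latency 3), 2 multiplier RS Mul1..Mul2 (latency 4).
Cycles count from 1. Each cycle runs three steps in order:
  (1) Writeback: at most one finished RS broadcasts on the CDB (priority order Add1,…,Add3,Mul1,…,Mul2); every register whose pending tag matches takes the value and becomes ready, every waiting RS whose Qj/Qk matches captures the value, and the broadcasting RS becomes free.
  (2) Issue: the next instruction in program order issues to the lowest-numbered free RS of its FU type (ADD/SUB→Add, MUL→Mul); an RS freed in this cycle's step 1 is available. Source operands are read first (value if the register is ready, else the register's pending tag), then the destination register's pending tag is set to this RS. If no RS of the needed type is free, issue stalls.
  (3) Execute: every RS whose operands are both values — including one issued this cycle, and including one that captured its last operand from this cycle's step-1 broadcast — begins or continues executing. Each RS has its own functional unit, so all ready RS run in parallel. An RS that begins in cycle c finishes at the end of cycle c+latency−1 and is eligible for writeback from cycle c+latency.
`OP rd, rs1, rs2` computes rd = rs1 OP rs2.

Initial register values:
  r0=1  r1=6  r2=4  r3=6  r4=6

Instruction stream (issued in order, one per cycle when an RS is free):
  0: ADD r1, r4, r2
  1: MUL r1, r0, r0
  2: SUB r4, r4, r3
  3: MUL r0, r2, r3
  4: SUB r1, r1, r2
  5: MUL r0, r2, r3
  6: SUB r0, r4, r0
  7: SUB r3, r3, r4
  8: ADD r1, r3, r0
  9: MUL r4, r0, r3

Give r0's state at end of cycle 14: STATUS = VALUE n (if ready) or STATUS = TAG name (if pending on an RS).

STATUS = VALUE -24

  c1: issue ADD r1<-Add1  regs: r0:1,r1:Add1,r2:4,r3:6,r4:6
  c2: issue MUL r1<-Mul1  regs: r0:1,r1:Mul1,r2:4,r3:6,r4:6
  c3: issue SUB r4<-Add2  regs: r0:1,r1:Mul1,r2:4,r3:6,r4:Add2
  c4: CDB Add1=10; issue MUL r0<-Mul2  regs: r0:Mul2,r1:Mul1,r2:4,r3:6,r4:Add2
  c5: issue SUB r1<-Add1  regs: r0:Mul2,r1:Add1,r2:4,r3:6,r4:Add2
  c6: CDB Add2=0; stall  regs: r0:Mul2,r1:Add1,r2:4,r3:6,r4:0
  c7: CDB Mul1=1; issue MUL r0<-Mul1  regs: r0:Mul1,r1:Add1,r2:4,r3:6,r4:0
  c8: CDB Mul2=24; issue SUB r0<-Add2  regs: r0:Add2,r1:Add1,r2:4,r3:6,r4:0
  c9: issue SUB r3<-Add3  regs: r0:Add2,r1:Add1,r2:4,r3:Add3,r4:0
  c10: CDB Add1=-3; issue ADD r1<-Add1  regs: r0:Add2,r1:Add1,r2:4,r3:Add3,r4:0
  c11: CDB Mul1=24; issue MUL r4<-Mul1  regs: r0:Add2,r1:Add1,r2:4,r3:Add3,r4:Mul1
  c12: CDB Add3=6  regs: r0:Add2,r1:Add1,r2:4,r3:6,r4:Mul1
  c13: -  regs: r0:Add2,r1:Add1,r2:4,r3:6,r4:Mul1
  c14: CDB Add2=-24  regs: r0:-24,r1:Add1,r2:4,r3:6,r4:Mul1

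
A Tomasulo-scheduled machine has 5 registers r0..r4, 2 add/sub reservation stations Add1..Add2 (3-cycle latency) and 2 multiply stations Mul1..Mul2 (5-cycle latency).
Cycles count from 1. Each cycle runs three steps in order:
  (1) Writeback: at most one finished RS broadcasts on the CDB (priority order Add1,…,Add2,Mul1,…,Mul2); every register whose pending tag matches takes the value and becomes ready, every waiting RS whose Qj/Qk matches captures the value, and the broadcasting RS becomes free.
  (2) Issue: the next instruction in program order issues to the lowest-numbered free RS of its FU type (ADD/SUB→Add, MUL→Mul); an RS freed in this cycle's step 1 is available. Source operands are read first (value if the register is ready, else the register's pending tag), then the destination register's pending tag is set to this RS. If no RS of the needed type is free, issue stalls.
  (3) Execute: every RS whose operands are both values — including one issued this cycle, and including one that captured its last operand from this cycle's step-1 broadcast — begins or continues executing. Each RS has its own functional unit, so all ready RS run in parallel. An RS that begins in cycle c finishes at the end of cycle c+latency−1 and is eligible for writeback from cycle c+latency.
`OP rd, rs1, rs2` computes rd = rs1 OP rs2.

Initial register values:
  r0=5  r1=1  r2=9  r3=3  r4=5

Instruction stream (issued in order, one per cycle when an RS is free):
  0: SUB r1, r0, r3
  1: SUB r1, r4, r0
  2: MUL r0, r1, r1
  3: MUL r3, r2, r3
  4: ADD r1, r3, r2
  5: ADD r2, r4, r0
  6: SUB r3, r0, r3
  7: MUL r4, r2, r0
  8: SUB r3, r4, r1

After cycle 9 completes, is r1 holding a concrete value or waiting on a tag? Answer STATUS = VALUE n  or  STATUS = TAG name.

c1: issue SUB r1<-Add1 | r0:5,r1:Add1,r2:9,r3:3,r4:5
c2: issue SUB r1<-Add2 | r0:5,r1:Add2,r2:9,r3:3,r4:5
c3: issue MUL r0<-Mul1 | r0:Mul1,r1:Add2,r2:9,r3:3,r4:5
c4: CDB Add1=2; issue MUL r3<-Mul2 | r0:Mul1,r1:Add2,r2:9,r3:Mul2,r4:5
c5: CDB Add2=0; issue ADD r1<-Add1 | r0:Mul1,r1:Add1,r2:9,r3:Mul2,r4:5
c6: issue ADD r2<-Add2 | r0:Mul1,r1:Add1,r2:Add2,r3:Mul2,r4:5
c7: stall | r0:Mul1,r1:Add1,r2:Add2,r3:Mul2,r4:5
c8: stall | r0:Mul1,r1:Add1,r2:Add2,r3:Mul2,r4:5
c9: CDB Mul2=27; stall | r0:Mul1,r1:Add1,r2:Add2,r3:27,r4:5

STATUS = TAG Add1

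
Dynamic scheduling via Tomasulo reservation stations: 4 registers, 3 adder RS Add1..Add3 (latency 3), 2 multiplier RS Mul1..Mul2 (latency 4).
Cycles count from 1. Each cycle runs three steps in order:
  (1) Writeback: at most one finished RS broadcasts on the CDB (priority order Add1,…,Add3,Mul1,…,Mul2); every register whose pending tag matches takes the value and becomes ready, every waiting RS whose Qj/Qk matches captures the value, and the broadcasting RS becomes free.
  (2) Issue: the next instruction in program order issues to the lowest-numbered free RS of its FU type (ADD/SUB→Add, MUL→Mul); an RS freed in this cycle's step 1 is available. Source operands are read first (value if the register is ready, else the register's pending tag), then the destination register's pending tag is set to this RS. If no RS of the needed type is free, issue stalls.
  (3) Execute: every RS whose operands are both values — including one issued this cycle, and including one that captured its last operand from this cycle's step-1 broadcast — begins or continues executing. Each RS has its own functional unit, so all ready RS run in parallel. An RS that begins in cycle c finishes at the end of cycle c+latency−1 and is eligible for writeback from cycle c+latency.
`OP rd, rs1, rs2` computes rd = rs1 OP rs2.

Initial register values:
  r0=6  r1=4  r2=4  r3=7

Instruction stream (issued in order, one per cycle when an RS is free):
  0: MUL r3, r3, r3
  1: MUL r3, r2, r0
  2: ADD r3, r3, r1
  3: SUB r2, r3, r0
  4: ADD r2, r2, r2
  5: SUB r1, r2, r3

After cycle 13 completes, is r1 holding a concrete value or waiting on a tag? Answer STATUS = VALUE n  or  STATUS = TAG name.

STATUS = TAG Add1

cycle 1: issue MUL r3<-Mul1 // r0:6,r1:4,r2:4,r3:Mul1
cycle 2: issue MUL r3<-Mul2 // r0:6,r1:4,r2:4,r3:Mul2
cycle 3: issue ADD r3<-Add1 // r0:6,r1:4,r2:4,r3:Add1
cycle 4: issue SUB r2<-Add2 // r0:6,r1:4,r2:Add2,r3:Add1
cycle 5: CDB Mul1=49; issue ADD r2<-Add3 // r0:6,r1:4,r2:Add3,r3:Add1
cycle 6: CDB Mul2=24; stall // r0:6,r1:4,r2:Add3,r3:Add1
cycle 7: stall // r0:6,r1:4,r2:Add3,r3:Add1
cycle 8: stall // r0:6,r1:4,r2:Add3,r3:Add1
cycle 9: CDB Add1=28; issue SUB r1<-Add1 // r0:6,r1:Add1,r2:Add3,r3:28
cycle 10: - // r0:6,r1:Add1,r2:Add3,r3:28
cycle 11: - // r0:6,r1:Add1,r2:Add3,r3:28
cycle 12: CDB Add2=22 // r0:6,r1:Add1,r2:Add3,r3:28
cycle 13: - // r0:6,r1:Add1,r2:Add3,r3:28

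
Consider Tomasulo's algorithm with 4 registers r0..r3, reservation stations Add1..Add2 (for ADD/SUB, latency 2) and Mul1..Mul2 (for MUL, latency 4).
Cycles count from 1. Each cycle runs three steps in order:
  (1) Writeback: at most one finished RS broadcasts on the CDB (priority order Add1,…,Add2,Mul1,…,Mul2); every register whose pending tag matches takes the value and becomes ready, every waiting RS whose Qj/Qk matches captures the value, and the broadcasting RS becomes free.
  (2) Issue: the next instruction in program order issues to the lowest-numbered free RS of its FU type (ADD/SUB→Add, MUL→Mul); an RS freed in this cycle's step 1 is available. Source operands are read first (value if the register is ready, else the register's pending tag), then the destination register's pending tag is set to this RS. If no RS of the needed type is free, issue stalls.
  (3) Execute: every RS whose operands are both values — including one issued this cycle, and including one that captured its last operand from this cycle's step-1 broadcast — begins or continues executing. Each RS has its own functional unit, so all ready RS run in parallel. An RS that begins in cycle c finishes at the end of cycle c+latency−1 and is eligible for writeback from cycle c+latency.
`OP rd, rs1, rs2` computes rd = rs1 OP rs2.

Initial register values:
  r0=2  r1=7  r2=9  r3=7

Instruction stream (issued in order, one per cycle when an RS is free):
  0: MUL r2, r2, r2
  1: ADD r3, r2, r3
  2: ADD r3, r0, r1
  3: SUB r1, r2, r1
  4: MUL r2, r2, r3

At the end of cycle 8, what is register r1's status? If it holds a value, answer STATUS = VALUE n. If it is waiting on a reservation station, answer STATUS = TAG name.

  c1: issue MUL r2<-Mul1  regs: r0:2,r1:7,r2:Mul1,r3:7
  c2: issue ADD r3<-Add1  regs: r0:2,r1:7,r2:Mul1,r3:Add1
  c3: issue ADD r3<-Add2  regs: r0:2,r1:7,r2:Mul1,r3:Add2
  c4: stall  regs: r0:2,r1:7,r2:Mul1,r3:Add2
  c5: CDB Add2=9; issue SUB r1<-Add2  regs: r0:2,r1:Add2,r2:Mul1,r3:9
  c6: CDB Mul1=81; issue MUL r2<-Mul1  regs: r0:2,r1:Add2,r2:Mul1,r3:9
  c7: -  regs: r0:2,r1:Add2,r2:Mul1,r3:9
  c8: CDB Add1=88  regs: r0:2,r1:Add2,r2:Mul1,r3:9

STATUS = TAG Add2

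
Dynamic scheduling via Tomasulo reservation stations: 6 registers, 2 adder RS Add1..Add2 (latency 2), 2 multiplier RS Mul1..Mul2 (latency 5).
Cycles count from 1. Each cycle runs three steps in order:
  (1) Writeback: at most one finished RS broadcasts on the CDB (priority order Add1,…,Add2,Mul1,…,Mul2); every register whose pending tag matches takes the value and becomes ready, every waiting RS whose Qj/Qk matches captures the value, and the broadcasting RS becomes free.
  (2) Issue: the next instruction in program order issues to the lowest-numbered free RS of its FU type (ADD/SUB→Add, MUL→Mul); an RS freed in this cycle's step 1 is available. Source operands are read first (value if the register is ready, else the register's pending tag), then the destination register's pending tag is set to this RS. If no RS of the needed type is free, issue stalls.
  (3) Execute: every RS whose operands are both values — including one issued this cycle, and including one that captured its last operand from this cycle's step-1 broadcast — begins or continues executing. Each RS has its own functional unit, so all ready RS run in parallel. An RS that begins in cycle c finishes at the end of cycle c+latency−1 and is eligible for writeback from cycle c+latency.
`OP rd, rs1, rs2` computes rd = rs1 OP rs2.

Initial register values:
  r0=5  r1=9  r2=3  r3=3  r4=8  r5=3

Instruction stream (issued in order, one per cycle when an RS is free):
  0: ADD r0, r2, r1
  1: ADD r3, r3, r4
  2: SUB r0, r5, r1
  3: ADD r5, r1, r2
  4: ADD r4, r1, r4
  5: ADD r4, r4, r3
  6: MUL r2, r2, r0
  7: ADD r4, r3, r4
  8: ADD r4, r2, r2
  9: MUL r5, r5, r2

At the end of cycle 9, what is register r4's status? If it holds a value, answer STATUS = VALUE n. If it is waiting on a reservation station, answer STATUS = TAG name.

c1: issue ADD r0<-Add1 | r0:Add1,r1:9,r2:3,r3:3,r4:8,r5:3
c2: issue ADD r3<-Add2 | r0:Add1,r1:9,r2:3,r3:Add2,r4:8,r5:3
c3: CDB Add1=12; issue SUB r0<-Add1 | r0:Add1,r1:9,r2:3,r3:Add2,r4:8,r5:3
c4: CDB Add2=11; issue ADD r5<-Add2 | r0:Add1,r1:9,r2:3,r3:11,r4:8,r5:Add2
c5: CDB Add1=-6; issue ADD r4<-Add1 | r0:-6,r1:9,r2:3,r3:11,r4:Add1,r5:Add2
c6: CDB Add2=12; issue ADD r4<-Add2 | r0:-6,r1:9,r2:3,r3:11,r4:Add2,r5:12
c7: CDB Add1=17; issue MUL r2<-Mul1 | r0:-6,r1:9,r2:Mul1,r3:11,r4:Add2,r5:12
c8: issue ADD r4<-Add1 | r0:-6,r1:9,r2:Mul1,r3:11,r4:Add1,r5:12
c9: CDB Add2=28; issue ADD r4<-Add2 | r0:-6,r1:9,r2:Mul1,r3:11,r4:Add2,r5:12

STATUS = TAG Add2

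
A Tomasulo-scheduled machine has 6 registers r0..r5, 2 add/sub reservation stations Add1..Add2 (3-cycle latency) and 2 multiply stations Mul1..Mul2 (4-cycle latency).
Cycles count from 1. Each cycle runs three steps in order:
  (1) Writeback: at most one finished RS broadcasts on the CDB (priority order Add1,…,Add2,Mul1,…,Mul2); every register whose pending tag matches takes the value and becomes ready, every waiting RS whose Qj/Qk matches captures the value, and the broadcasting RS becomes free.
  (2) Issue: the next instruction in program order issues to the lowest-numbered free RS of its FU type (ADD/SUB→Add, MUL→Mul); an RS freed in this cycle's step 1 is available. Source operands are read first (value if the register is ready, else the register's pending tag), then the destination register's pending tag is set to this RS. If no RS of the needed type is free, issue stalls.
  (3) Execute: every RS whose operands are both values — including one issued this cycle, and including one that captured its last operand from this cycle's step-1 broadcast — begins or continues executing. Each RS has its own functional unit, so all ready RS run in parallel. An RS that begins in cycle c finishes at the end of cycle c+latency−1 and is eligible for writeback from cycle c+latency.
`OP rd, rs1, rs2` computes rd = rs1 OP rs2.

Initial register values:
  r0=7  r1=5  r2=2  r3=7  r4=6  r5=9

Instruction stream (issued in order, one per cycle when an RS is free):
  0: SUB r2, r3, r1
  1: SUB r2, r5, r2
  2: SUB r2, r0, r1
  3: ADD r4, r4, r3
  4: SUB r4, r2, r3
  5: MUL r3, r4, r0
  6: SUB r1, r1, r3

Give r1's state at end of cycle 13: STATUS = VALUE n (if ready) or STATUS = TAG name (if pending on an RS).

STATUS = TAG Add1

cycle 1: issue SUB r2<-Add1 // r0:7,r1:5,r2:Add1,r3:7,r4:6,r5:9
cycle 2: issue SUB r2<-Add2 // r0:7,r1:5,r2:Add2,r3:7,r4:6,r5:9
cycle 3: stall // r0:7,r1:5,r2:Add2,r3:7,r4:6,r5:9
cycle 4: CDB Add1=2; issue SUB r2<-Add1 // r0:7,r1:5,r2:Add1,r3:7,r4:6,r5:9
cycle 5: stall // r0:7,r1:5,r2:Add1,r3:7,r4:6,r5:9
cycle 6: stall // r0:7,r1:5,r2:Add1,r3:7,r4:6,r5:9
cycle 7: CDB Add1=2; issue ADD r4<-Add1 // r0:7,r1:5,r2:2,r3:7,r4:Add1,r5:9
cycle 8: CDB Add2=7; issue SUB r4<-Add2 // r0:7,r1:5,r2:2,r3:7,r4:Add2,r5:9
cycle 9: issue MUL r3<-Mul1 // r0:7,r1:5,r2:2,r3:Mul1,r4:Add2,r5:9
cycle 10: CDB Add1=13; issue SUB r1<-Add1 // r0:7,r1:Add1,r2:2,r3:Mul1,r4:Add2,r5:9
cycle 11: CDB Add2=-5 // r0:7,r1:Add1,r2:2,r3:Mul1,r4:-5,r5:9
cycle 12: - // r0:7,r1:Add1,r2:2,r3:Mul1,r4:-5,r5:9
cycle 13: - // r0:7,r1:Add1,r2:2,r3:Mul1,r4:-5,r5:9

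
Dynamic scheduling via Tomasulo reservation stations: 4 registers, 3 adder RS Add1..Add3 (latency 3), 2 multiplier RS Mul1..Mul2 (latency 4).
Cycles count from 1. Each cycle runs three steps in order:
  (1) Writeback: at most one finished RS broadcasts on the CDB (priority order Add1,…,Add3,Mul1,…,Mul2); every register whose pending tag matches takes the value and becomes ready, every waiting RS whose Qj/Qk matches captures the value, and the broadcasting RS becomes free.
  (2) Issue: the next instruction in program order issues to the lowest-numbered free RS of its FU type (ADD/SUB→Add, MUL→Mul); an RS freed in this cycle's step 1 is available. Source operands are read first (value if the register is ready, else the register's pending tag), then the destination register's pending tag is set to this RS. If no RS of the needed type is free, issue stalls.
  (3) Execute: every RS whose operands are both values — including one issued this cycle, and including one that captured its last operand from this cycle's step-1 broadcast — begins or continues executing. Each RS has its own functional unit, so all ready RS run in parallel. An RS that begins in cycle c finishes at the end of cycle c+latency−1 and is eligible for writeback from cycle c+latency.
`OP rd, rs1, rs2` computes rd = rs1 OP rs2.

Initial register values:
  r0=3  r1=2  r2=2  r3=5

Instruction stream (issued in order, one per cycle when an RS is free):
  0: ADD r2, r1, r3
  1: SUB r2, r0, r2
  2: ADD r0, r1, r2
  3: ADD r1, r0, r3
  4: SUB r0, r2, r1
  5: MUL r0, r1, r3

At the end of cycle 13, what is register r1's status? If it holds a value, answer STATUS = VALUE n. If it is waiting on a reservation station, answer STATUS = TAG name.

STATUS = VALUE 3

cycle 1: issue ADD r2<-Add1 // r0:3,r1:2,r2:Add1,r3:5
cycle 2: issue SUB r2<-Add2 // r0:3,r1:2,r2:Add2,r3:5
cycle 3: issue ADD r0<-Add3 // r0:Add3,r1:2,r2:Add2,r3:5
cycle 4: CDB Add1=7; issue ADD r1<-Add1 // r0:Add3,r1:Add1,r2:Add2,r3:5
cycle 5: stall // r0:Add3,r1:Add1,r2:Add2,r3:5
cycle 6: stall // r0:Add3,r1:Add1,r2:Add2,r3:5
cycle 7: CDB Add2=-4; issue SUB r0<-Add2 // r0:Add2,r1:Add1,r2:-4,r3:5
cycle 8: issue MUL r0<-Mul1 // r0:Mul1,r1:Add1,r2:-4,r3:5
cycle 9: - // r0:Mul1,r1:Add1,r2:-4,r3:5
cycle 10: CDB Add3=-2 // r0:Mul1,r1:Add1,r2:-4,r3:5
cycle 11: - // r0:Mul1,r1:Add1,r2:-4,r3:5
cycle 12: - // r0:Mul1,r1:Add1,r2:-4,r3:5
cycle 13: CDB Add1=3 // r0:Mul1,r1:3,r2:-4,r3:5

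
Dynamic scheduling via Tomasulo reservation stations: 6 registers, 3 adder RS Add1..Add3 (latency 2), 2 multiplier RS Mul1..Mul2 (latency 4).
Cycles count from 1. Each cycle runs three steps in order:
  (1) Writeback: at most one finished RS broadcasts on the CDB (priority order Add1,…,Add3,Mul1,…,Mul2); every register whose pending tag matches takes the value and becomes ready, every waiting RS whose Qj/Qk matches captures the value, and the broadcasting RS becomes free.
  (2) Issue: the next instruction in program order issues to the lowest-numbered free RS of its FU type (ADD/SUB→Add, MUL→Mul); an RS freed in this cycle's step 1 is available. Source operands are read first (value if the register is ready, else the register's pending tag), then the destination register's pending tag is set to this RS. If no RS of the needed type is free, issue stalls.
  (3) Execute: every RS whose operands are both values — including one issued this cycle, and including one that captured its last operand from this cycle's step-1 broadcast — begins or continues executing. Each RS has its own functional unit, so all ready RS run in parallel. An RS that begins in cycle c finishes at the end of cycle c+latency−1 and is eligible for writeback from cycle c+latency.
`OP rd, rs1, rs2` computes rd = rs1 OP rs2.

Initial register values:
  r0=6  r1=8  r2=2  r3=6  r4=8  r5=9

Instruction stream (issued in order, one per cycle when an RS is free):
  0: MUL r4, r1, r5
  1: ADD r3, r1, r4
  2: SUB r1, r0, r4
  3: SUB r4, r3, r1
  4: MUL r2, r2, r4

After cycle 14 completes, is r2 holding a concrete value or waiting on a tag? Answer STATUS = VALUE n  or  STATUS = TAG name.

STATUS = VALUE 292

cycle 1: issue MUL r4<-Mul1 // r0:6,r1:8,r2:2,r3:6,r4:Mul1,r5:9
cycle 2: issue ADD r3<-Add1 // r0:6,r1:8,r2:2,r3:Add1,r4:Mul1,r5:9
cycle 3: issue SUB r1<-Add2 // r0:6,r1:Add2,r2:2,r3:Add1,r4:Mul1,r5:9
cycle 4: issue SUB r4<-Add3 // r0:6,r1:Add2,r2:2,r3:Add1,r4:Add3,r5:9
cycle 5: CDB Mul1=72; issue MUL r2<-Mul1 // r0:6,r1:Add2,r2:Mul1,r3:Add1,r4:Add3,r5:9
cycle 6: - // r0:6,r1:Add2,r2:Mul1,r3:Add1,r4:Add3,r5:9
cycle 7: CDB Add1=80 // r0:6,r1:Add2,r2:Mul1,r3:80,r4:Add3,r5:9
cycle 8: CDB Add2=-66 // r0:6,r1:-66,r2:Mul1,r3:80,r4:Add3,r5:9
cycle 9: - // r0:6,r1:-66,r2:Mul1,r3:80,r4:Add3,r5:9
cycle 10: CDB Add3=146 // r0:6,r1:-66,r2:Mul1,r3:80,r4:146,r5:9
cycle 11: - // r0:6,r1:-66,r2:Mul1,r3:80,r4:146,r5:9
cycle 12: - // r0:6,r1:-66,r2:Mul1,r3:80,r4:146,r5:9
cycle 13: - // r0:6,r1:-66,r2:Mul1,r3:80,r4:146,r5:9
cycle 14: CDB Mul1=292 // r0:6,r1:-66,r2:292,r3:80,r4:146,r5:9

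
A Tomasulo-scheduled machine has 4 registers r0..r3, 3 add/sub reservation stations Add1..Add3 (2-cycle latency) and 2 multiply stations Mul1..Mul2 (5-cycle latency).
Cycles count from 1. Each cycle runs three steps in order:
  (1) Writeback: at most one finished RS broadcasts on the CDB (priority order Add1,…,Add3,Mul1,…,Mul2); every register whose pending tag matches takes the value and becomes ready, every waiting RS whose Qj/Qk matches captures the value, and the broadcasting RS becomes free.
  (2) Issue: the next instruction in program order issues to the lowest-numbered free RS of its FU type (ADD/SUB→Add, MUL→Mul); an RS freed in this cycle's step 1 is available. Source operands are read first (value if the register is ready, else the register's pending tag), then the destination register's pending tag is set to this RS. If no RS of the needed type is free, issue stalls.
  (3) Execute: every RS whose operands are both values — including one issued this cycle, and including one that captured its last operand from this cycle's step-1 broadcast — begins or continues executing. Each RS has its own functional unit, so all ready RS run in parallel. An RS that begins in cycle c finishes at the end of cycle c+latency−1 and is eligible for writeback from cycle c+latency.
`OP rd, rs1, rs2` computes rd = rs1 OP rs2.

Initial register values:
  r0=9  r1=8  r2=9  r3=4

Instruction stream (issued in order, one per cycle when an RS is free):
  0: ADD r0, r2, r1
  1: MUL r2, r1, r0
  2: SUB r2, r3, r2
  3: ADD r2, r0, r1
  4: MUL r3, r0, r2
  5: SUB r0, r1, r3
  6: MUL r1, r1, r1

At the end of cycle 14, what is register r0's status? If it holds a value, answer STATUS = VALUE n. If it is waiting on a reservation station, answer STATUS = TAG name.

  c1: issue ADD r0<-Add1  regs: r0:Add1,r1:8,r2:9,r3:4
  c2: issue MUL r2<-Mul1  regs: r0:Add1,r1:8,r2:Mul1,r3:4
  c3: CDB Add1=17; issue SUB r2<-Add1  regs: r0:17,r1:8,r2:Add1,r3:4
  c4: issue ADD r2<-Add2  regs: r0:17,r1:8,r2:Add2,r3:4
  c5: issue MUL r3<-Mul2  regs: r0:17,r1:8,r2:Add2,r3:Mul2
  c6: CDB Add2=25; issue SUB r0<-Add2  regs: r0:Add2,r1:8,r2:25,r3:Mul2
  c7: stall  regs: r0:Add2,r1:8,r2:25,r3:Mul2
  c8: CDB Mul1=136; issue MUL r1<-Mul1  regs: r0:Add2,r1:Mul1,r2:25,r3:Mul2
  c9: -  regs: r0:Add2,r1:Mul1,r2:25,r3:Mul2
  c10: CDB Add1=-132  regs: r0:Add2,r1:Mul1,r2:25,r3:Mul2
  c11: CDB Mul2=425  regs: r0:Add2,r1:Mul1,r2:25,r3:425
  c12: -  regs: r0:Add2,r1:Mul1,r2:25,r3:425
  c13: CDB Add2=-417  regs: r0:-417,r1:Mul1,r2:25,r3:425
  c14: CDB Mul1=64  regs: r0:-417,r1:64,r2:25,r3:425

STATUS = VALUE -417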